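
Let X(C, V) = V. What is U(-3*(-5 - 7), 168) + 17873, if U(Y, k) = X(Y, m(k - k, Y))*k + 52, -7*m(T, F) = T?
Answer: 17925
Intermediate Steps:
m(T, F) = -T/7
U(Y, k) = 52 (U(Y, k) = (-(k - k)/7)*k + 52 = (-⅐*0)*k + 52 = 0*k + 52 = 0 + 52 = 52)
U(-3*(-5 - 7), 168) + 17873 = 52 + 17873 = 17925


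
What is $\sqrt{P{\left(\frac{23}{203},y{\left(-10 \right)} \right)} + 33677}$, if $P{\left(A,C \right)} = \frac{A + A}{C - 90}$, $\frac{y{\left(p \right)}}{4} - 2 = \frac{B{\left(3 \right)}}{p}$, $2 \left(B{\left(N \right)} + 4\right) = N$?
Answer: $\frac{\sqrt{112411425595}}{1827} \approx 183.51$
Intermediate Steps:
$B{\left(N \right)} = -4 + \frac{N}{2}$
$y{\left(p \right)} = 8 - \frac{10}{p}$ ($y{\left(p \right)} = 8 + 4 \frac{-4 + \frac{1}{2} \cdot 3}{p} = 8 + 4 \frac{-4 + \frac{3}{2}}{p} = 8 + 4 \left(- \frac{5}{2 p}\right) = 8 - \frac{10}{p}$)
$P{\left(A,C \right)} = \frac{2 A}{-90 + C}$
$\sqrt{P{\left(\frac{23}{203},y{\left(-10 \right)} \right)} + 33677} = \sqrt{\frac{2 \cdot \frac{23}{203}}{-90 + \left(8 - \frac{10}{-10}\right)} + 33677} = \sqrt{\frac{2 \cdot 23 \cdot \frac{1}{203}}{-90 + \left(8 - -1\right)} + 33677} = \sqrt{2 \cdot \frac{23}{203} \frac{1}{-90 + \left(8 + 1\right)} + 33677} = \sqrt{2 \cdot \frac{23}{203} \frac{1}{-90 + 9} + 33677} = \sqrt{2 \cdot \frac{23}{203} \frac{1}{-81} + 33677} = \sqrt{2 \cdot \frac{23}{203} \left(- \frac{1}{81}\right) + 33677} = \sqrt{- \frac{46}{16443} + 33677} = \sqrt{\frac{553750865}{16443}} = \frac{\sqrt{112411425595}}{1827}$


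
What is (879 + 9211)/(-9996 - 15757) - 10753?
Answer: -276932099/25753 ≈ -10753.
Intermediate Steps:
(879 + 9211)/(-9996 - 15757) - 10753 = 10090/(-25753) - 10753 = 10090*(-1/25753) - 10753 = -10090/25753 - 10753 = -276932099/25753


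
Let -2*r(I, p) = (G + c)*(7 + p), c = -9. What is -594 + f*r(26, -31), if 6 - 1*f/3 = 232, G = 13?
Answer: -33138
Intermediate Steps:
r(I, p) = -14 - 2*p (r(I, p) = -(13 - 9)*(7 + p)/2 = -2*(7 + p) = -(28 + 4*p)/2 = -14 - 2*p)
f = -678 (f = 18 - 3*232 = 18 - 696 = -678)
-594 + f*r(26, -31) = -594 - 678*(-14 - 2*(-31)) = -594 - 678*(-14 + 62) = -594 - 678*48 = -594 - 32544 = -33138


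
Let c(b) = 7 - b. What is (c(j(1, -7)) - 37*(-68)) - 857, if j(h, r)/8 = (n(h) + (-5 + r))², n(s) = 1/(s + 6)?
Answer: 26522/49 ≈ 541.27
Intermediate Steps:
n(s) = 1/(6 + s)
j(h, r) = 8*(-5 + r + 1/(6 + h))² (j(h, r) = 8*(1/(6 + h) + (-5 + r))² = 8*(-5 + r + 1/(6 + h))²)
(c(j(1, -7)) - 37*(-68)) - 857 = ((7 - 8*(1 + (-5 - 7)*(6 + 1))²/(6 + 1)²) - 37*(-68)) - 857 = ((7 - 8*(1 - 12*7)²/7²) + 2516) - 857 = ((7 - 8*(1 - 84)²/49) + 2516) - 857 = ((7 - 8*(-83)²/49) + 2516) - 857 = ((7 - 8*6889/49) + 2516) - 857 = ((7 - 1*55112/49) + 2516) - 857 = ((7 - 55112/49) + 2516) - 857 = (-54769/49 + 2516) - 857 = 68515/49 - 857 = 26522/49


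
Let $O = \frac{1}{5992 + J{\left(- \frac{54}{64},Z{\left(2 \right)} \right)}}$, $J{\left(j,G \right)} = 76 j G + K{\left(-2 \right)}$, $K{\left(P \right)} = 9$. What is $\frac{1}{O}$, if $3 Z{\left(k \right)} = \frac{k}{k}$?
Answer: $\frac{47837}{8} \approx 5979.6$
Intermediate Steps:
$Z{\left(k \right)} = \frac{1}{3}$ ($Z{\left(k \right)} = \frac{k \frac{1}{k}}{3} = \frac{1}{3} \cdot 1 = \frac{1}{3}$)
$J{\left(j,G \right)} = 9 + 76 G j$ ($J{\left(j,G \right)} = 76 j G + 9 = 76 G j + 9 = 9 + 76 G j$)
$O = \frac{8}{47837}$ ($O = \frac{1}{5992 + \left(9 + 76 \cdot \frac{1}{3} \left(- \frac{54}{64}\right)\right)} = \frac{1}{5992 + \left(9 + 76 \cdot \frac{1}{3} \left(\left(-54\right) \frac{1}{64}\right)\right)} = \frac{1}{5992 + \left(9 + 76 \cdot \frac{1}{3} \left(- \frac{27}{32}\right)\right)} = \frac{1}{5992 + \left(9 - \frac{171}{8}\right)} = \frac{1}{5992 - \frac{99}{8}} = \frac{1}{\frac{47837}{8}} = \frac{8}{47837} \approx 0.00016723$)
$\frac{1}{O} = \frac{1}{\frac{8}{47837}} = \frac{47837}{8}$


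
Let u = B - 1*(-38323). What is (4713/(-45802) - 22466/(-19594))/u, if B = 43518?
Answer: 468320605/36723873079154 ≈ 1.2752e-5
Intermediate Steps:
u = 81841 (u = 43518 - 1*(-38323) = 43518 + 38323 = 81841)
(4713/(-45802) - 22466/(-19594))/u = (4713/(-45802) - 22466/(-19594))/81841 = (4713*(-1/45802) - 22466*(-1/19594))*(1/81841) = (-4713/45802 + 11233/9797)*(1/81841) = (468320605/448722194)*(1/81841) = 468320605/36723873079154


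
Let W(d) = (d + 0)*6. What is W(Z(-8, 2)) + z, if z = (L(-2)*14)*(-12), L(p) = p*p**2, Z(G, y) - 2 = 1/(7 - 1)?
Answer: 1357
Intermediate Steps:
Z(G, y) = 13/6 (Z(G, y) = 2 + 1/(7 - 1) = 2 + 1/6 = 13/6)
L(p) = p**3
z = 1344 (z = ((-2)**3*14)*(-12) = -8*14*(-12) = -112*(-12) = 1344)
W(d) = 6*d (W(d) = d*6 = 6*d)
W(Z(-8, 2)) + z = 6*(13/6) + 1344 = 13 + 1344 = 1357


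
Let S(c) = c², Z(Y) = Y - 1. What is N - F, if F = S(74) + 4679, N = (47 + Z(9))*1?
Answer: -10100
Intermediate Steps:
Z(Y) = -1 + Y
N = 55 (N = (47 + (-1 + 9))*1 = (47 + 8)*1 = 55*1 = 55)
F = 10155 (F = 74² + 4679 = 5476 + 4679 = 10155)
N - F = 55 - 1*10155 = 55 - 10155 = -10100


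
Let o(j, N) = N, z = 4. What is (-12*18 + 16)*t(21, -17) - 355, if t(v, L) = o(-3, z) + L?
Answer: 2245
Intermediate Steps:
t(v, L) = 4 + L
(-12*18 + 16)*t(21, -17) - 355 = (-12*18 + 16)*(4 - 17) - 355 = (-216 + 16)*(-13) - 355 = -200*(-13) - 355 = 2600 - 355 = 2245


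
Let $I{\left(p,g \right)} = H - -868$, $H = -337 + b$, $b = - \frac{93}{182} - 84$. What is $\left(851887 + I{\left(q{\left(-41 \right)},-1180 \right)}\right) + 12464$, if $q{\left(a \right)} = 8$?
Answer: $\frac{157393143}{182} \approx 8.648 \cdot 10^{5}$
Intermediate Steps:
$b = - \frac{15381}{182}$ ($b = \left(-93\right) \frac{1}{182} - 84 = - \frac{93}{182} - 84 = - \frac{15381}{182} \approx -84.511$)
$H = - \frac{76715}{182}$ ($H = -337 - \frac{15381}{182} = - \frac{76715}{182} \approx -421.51$)
$I{\left(p,g \right)} = \frac{81261}{182}$ ($I{\left(p,g \right)} = - \frac{76715}{182} - -868 = - \frac{76715}{182} + 868 = \frac{81261}{182}$)
$\left(851887 + I{\left(q{\left(-41 \right)},-1180 \right)}\right) + 12464 = \left(851887 + \frac{81261}{182}\right) + 12464 = \frac{155124695}{182} + 12464 = \frac{157393143}{182}$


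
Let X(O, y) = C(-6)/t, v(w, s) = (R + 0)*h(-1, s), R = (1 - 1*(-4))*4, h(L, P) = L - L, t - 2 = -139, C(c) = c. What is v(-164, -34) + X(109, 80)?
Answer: 6/137 ≈ 0.043796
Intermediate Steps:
t = -137 (t = 2 - 139 = -137)
h(L, P) = 0
R = 20 (R = (1 + 4)*4 = 5*4 = 20)
v(w, s) = 0 (v(w, s) = (20 + 0)*0 = 20*0 = 0)
X(O, y) = 6/137 (X(O, y) = -6/(-137) = -6*(-1/137) = 6/137)
v(-164, -34) + X(109, 80) = 0 + 6/137 = 6/137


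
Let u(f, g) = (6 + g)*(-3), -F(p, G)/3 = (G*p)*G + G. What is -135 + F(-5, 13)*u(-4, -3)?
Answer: -22599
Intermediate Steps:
F(p, G) = -3*G - 3*p*G² (F(p, G) = -3*((G*p)*G + G) = -3*(p*G² + G) = -3*(G + p*G²) = -3*G - 3*p*G²)
u(f, g) = -18 - 3*g
-135 + F(-5, 13)*u(-4, -3) = -135 + (-3*13*(1 + 13*(-5)))*(-18 - 3*(-3)) = -135 + (-3*13*(1 - 65))*(-18 + 9) = -135 - 3*13*(-64)*(-9) = -135 + 2496*(-9) = -135 - 22464 = -22599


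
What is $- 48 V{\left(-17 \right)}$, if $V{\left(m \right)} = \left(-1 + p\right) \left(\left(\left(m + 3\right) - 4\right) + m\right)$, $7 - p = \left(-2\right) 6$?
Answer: $30240$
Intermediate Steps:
$p = 19$ ($p = 7 - \left(-2\right) 6 = 7 - -12 = 7 + 12 = 19$)
$V{\left(m \right)} = -18 + 36 m$ ($V{\left(m \right)} = \left(-1 + 19\right) \left(\left(\left(m + 3\right) - 4\right) + m\right) = 18 \left(\left(\left(3 + m\right) - 4\right) + m\right) = 18 \left(\left(-1 + m\right) + m\right) = 18 \left(-1 + 2 m\right) = -18 + 36 m$)
$- 48 V{\left(-17 \right)} = - 48 \left(-18 + 36 \left(-17\right)\right) = - 48 \left(-18 - 612\right) = \left(-48\right) \left(-630\right) = 30240$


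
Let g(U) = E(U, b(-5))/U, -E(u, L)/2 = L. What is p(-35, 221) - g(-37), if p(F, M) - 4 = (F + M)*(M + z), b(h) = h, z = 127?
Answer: 2395094/37 ≈ 64732.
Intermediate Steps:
E(u, L) = -2*L
g(U) = 10/U (g(U) = (-2*(-5))/U = 10/U)
p(F, M) = 4 + (127 + M)*(F + M) (p(F, M) = 4 + (F + M)*(M + 127) = 4 + (F + M)*(127 + M) = 4 + (127 + M)*(F + M))
p(-35, 221) - g(-37) = (4 + 221² + 127*(-35) + 127*221 - 35*221) - 10/(-37) = (4 + 48841 - 4445 + 28067 - 7735) - 10*(-1)/37 = 64732 - 1*(-10/37) = 64732 + 10/37 = 2395094/37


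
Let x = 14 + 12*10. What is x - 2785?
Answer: -2651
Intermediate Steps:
x = 134 (x = 14 + 120 = 134)
x - 2785 = 134 - 2785 = -2651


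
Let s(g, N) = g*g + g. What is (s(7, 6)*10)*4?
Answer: 2240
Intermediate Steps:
s(g, N) = g + g**2 (s(g, N) = g**2 + g = g + g**2)
(s(7, 6)*10)*4 = ((7*(1 + 7))*10)*4 = ((7*8)*10)*4 = (56*10)*4 = 560*4 = 2240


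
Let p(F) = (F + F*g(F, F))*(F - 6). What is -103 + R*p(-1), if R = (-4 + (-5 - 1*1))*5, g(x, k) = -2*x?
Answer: -1153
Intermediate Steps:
R = -50 (R = (-4 + (-5 - 1))*5 = (-4 - 6)*5 = -10*5 = -50)
p(F) = (-6 + F)*(F - 2*F²) (p(F) = (F + F*(-2*F))*(F - 6) = (F - 2*F²)*(-6 + F) = (-6 + F)*(F - 2*F²))
-103 + R*p(-1) = -103 - (-50)*(-6 - 2*(-1)² + 13*(-1)) = -103 - (-50)*(-6 - 2*1 - 13) = -103 - (-50)*(-6 - 2 - 13) = -103 - (-50)*(-21) = -103 - 50*21 = -103 - 1050 = -1153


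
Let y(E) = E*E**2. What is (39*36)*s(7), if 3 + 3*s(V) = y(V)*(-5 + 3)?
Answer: -322452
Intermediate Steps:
y(E) = E**3
s(V) = -1 - 2*V**3/3 (s(V) = -1 + (V**3*(-5 + 3))/3 = -1 + (V**3*(-2))/3 = -1 + (-2*V**3)/3 = -1 - 2*V**3/3)
(39*36)*s(7) = (39*36)*(-1 - 2/3*7**3) = 1404*(-1 - 2/3*343) = 1404*(-1 - 686/3) = 1404*(-689/3) = -322452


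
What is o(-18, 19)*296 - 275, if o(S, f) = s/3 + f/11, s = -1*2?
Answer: 1285/33 ≈ 38.939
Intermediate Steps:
s = -2
o(S, f) = -⅔ + f/11 (o(S, f) = -2/3 + f/11 = -2*⅓ + f*(1/11) = -⅔ + f/11)
o(-18, 19)*296 - 275 = (-⅔ + (1/11)*19)*296 - 275 = (-⅔ + 19/11)*296 - 275 = (35/33)*296 - 275 = 10360/33 - 275 = 1285/33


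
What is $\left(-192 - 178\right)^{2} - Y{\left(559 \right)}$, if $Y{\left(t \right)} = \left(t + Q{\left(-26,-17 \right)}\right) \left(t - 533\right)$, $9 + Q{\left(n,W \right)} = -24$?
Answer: $123224$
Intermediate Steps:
$Q{\left(n,W \right)} = -33$ ($Q{\left(n,W \right)} = -9 - 24 = -33$)
$Y{\left(t \right)} = \left(-533 + t\right) \left(-33 + t\right)$ ($Y{\left(t \right)} = \left(t - 33\right) \left(t - 533\right) = \left(-33 + t\right) \left(-533 + t\right) = \left(-533 + t\right) \left(-33 + t\right)$)
$\left(-192 - 178\right)^{2} - Y{\left(559 \right)} = \left(-192 - 178\right)^{2} - \left(17589 + 559^{2} - 316394\right) = \left(-370\right)^{2} - \left(17589 + 312481 - 316394\right) = 136900 - 13676 = 123224$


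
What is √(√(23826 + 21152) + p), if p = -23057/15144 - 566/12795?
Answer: √(-1634029419760170 + 1042939897376400*√44978)/32294580 ≈ 14.509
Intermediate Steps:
p = -101195273/64589160 (p = -23057*1/15144 - 566*1/12795 = -23057/15144 - 566/12795 = -101195273/64589160 ≈ -1.5668)
√(√(23826 + 21152) + p) = √(√(23826 + 21152) - 101195273/64589160) = √(√44978 - 101195273/64589160) = √(-101195273/64589160 + √44978)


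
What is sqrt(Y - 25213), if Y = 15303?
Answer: I*sqrt(9910) ≈ 99.549*I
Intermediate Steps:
sqrt(Y - 25213) = sqrt(15303 - 25213) = sqrt(-9910) = I*sqrt(9910)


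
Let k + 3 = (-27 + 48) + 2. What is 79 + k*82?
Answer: 1719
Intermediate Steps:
k = 20 (k = -3 + ((-27 + 48) + 2) = -3 + (21 + 2) = -3 + 23 = 20)
79 + k*82 = 79 + 20*82 = 79 + 1640 = 1719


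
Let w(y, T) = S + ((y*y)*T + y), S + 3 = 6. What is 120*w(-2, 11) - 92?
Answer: 5308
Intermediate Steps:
S = 3 (S = -3 + 6 = 3)
w(y, T) = 3 + y + T*y**2 (w(y, T) = 3 + ((y*y)*T + y) = 3 + (y**2*T + y) = 3 + (T*y**2 + y) = 3 + (y + T*y**2) = 3 + y + T*y**2)
120*w(-2, 11) - 92 = 120*(3 - 2 + 11*(-2)**2) - 92 = 120*(3 - 2 + 11*4) - 92 = 120*(3 - 2 + 44) - 92 = 120*45 - 92 = 5400 - 92 = 5308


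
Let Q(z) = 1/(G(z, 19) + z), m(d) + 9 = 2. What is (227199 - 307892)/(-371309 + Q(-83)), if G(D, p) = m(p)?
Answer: 7262370/33417811 ≈ 0.21732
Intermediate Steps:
m(d) = -7 (m(d) = -9 + 2 = -7)
G(D, p) = -7
Q(z) = 1/(-7 + z)
(227199 - 307892)/(-371309 + Q(-83)) = (227199 - 307892)/(-371309 + 1/(-7 - 83)) = -80693/(-371309 + 1/(-90)) = -80693/(-371309 - 1/90) = -80693/(-33417811/90) = -80693*(-90/33417811) = 7262370/33417811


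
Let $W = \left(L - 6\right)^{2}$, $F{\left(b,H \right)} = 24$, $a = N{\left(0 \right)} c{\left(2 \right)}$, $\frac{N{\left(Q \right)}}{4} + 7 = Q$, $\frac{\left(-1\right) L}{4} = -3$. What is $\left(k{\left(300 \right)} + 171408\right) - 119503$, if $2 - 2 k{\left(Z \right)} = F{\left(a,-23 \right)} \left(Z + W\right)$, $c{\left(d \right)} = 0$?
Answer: $47874$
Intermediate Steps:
$L = 12$ ($L = \left(-4\right) \left(-3\right) = 12$)
$N{\left(Q \right)} = -28 + 4 Q$
$a = 0$ ($a = \left(-28 + 4 \cdot 0\right) 0 = \left(-28 + 0\right) 0 = \left(-28\right) 0 = 0$)
$W = 36$ ($W = \left(12 - 6\right)^{2} = 6^{2} = 36$)
$k{\left(Z \right)} = -431 - 12 Z$ ($k{\left(Z \right)} = 1 - \frac{24 \left(Z + 36\right)}{2} = 1 - \frac{24 \left(36 + Z\right)}{2} = 1 - \frac{864 + 24 Z}{2} = 1 - \left(432 + 12 Z\right) = -431 - 12 Z$)
$\left(k{\left(300 \right)} + 171408\right) - 119503 = \left(\left(-431 - 3600\right) + 171408\right) - 119503 = \left(-4031 + 171408\right) - 119503 = 167377 - 119503 = 47874$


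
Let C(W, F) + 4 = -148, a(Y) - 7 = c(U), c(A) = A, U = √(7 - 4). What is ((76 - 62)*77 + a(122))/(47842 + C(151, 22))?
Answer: 217/9538 + √3/47690 ≈ 0.022787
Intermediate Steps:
U = √3 ≈ 1.7320
a(Y) = 7 + √3
C(W, F) = -152 (C(W, F) = -4 - 148 = -152)
((76 - 62)*77 + a(122))/(47842 + C(151, 22)) = ((76 - 62)*77 + (7 + √3))/(47842 - 152) = (14*77 + (7 + √3))/47690 = (1078 + (7 + √3))*(1/47690) = (1085 + √3)*(1/47690) = 217/9538 + √3/47690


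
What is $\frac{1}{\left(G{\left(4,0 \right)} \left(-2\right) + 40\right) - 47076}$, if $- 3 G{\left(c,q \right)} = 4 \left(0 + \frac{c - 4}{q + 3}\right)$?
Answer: $- \frac{1}{47036} \approx -2.126 \cdot 10^{-5}$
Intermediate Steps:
$G{\left(c,q \right)} = - \frac{4 \left(-4 + c\right)}{3 \left(3 + q\right)}$ ($G{\left(c,q \right)} = - \frac{4 \left(0 + \frac{c - 4}{q + 3}\right)}{3} = - \frac{4 \left(0 + \frac{-4 + c}{3 + q}\right)}{3} = - \frac{4 \frac{-4 + c}{3 + q}}{3} = - \frac{4 \frac{1}{3 + q} \left(-4 + c\right)}{3} = - \frac{4 \left(-4 + c\right)}{3 \left(3 + q\right)}$)
$\frac{1}{\left(G{\left(4,0 \right)} \left(-2\right) + 40\right) - 47076} = \frac{1}{\left(\frac{4 \left(4 - 4\right)}{3 \left(3 + 0\right)} \left(-2\right) + 40\right) - 47076} = \frac{1}{\left(\frac{4 \left(4 - 4\right)}{3 \cdot 3} \left(-2\right) + 40\right) - 47076} = \frac{1}{\left(\frac{4}{3} \cdot \frac{1}{3} \cdot 0 \left(-2\right) + 40\right) - 47076} = \frac{1}{\left(0 \left(-2\right) + 40\right) - 47076} = \frac{1}{\left(0 + 40\right) - 47076} = \frac{1}{40 - 47076} = \frac{1}{-47036} = - \frac{1}{47036}$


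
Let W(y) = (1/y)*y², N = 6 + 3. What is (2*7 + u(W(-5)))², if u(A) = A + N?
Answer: 324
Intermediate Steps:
N = 9
W(y) = y (W(y) = y²/y = y)
u(A) = 9 + A (u(A) = A + 9 = 9 + A)
(2*7 + u(W(-5)))² = (2*7 + (9 - 5))² = (14 + 4)² = 18² = 324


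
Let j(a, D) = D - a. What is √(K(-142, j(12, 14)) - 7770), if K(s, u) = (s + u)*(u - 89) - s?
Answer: 2*√1138 ≈ 67.469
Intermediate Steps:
K(s, u) = -s + (-89 + u)*(s + u) (K(s, u) = (s + u)*(-89 + u) - s = (-89 + u)*(s + u) - s = -s + (-89 + u)*(s + u))
√(K(-142, j(12, 14)) - 7770) = √(((14 - 1*12)² - 90*(-142) - 89*(14 - 1*12) - 142*(14 - 1*12)) - 7770) = √(((14 - 12)² + 12780 - 89*(14 - 12) - 142*(14 - 12)) - 7770) = √((2² + 12780 - 89*2 - 142*2) - 7770) = √((4 + 12780 - 178 - 284) - 7770) = √(12322 - 7770) = √4552 = 2*√1138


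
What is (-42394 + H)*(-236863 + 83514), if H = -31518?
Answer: 11334331288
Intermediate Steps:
(-42394 + H)*(-236863 + 83514) = (-42394 - 31518)*(-236863 + 83514) = -73912*(-153349) = 11334331288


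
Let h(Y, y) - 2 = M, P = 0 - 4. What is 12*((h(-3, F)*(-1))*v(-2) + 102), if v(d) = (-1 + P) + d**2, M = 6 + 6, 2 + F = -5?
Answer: 1392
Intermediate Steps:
P = -4
F = -7 (F = -2 - 5 = -7)
M = 12
h(Y, y) = 14 (h(Y, y) = 2 + 12 = 14)
v(d) = -5 + d**2 (v(d) = (-1 - 4) + d**2 = -5 + d**2)
12*((h(-3, F)*(-1))*v(-2) + 102) = 12*((14*(-1))*(-5 + (-2)**2) + 102) = 12*(-14*(-5 + 4) + 102) = 12*(-14*(-1) + 102) = 12*(14 + 102) = 12*116 = 1392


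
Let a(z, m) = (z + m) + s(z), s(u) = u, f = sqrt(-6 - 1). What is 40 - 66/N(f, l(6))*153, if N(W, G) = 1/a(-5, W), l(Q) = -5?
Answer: 101020 - 10098*I*sqrt(7) ≈ 1.0102e+5 - 26717.0*I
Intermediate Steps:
f = I*sqrt(7) (f = sqrt(-7) = I*sqrt(7) ≈ 2.6458*I)
a(z, m) = m + 2*z (a(z, m) = (z + m) + z = (m + z) + z = m + 2*z)
N(W, G) = 1/(-10 + W) (N(W, G) = 1/(W + 2*(-5)) = 1/(W - 10) = 1/(-10 + W))
40 - 66/N(f, l(6))*153 = 40 - (-660 + 66*I*sqrt(7))*153 = 40 - 66*(-10 + I*sqrt(7))*153 = 40 + (660 - 66*I*sqrt(7))*153 = 40 + (100980 - 10098*I*sqrt(7)) = 101020 - 10098*I*sqrt(7)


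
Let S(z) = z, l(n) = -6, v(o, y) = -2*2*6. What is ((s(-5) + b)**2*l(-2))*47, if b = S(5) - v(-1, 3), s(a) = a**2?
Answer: -822312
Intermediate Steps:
v(o, y) = -24 (v(o, y) = -4*6 = -24)
b = 29 (b = 5 - 1*(-24) = 5 + 24 = 29)
((s(-5) + b)**2*l(-2))*47 = (((-5)**2 + 29)**2*(-6))*47 = ((25 + 29)**2*(-6))*47 = (54**2*(-6))*47 = (2916*(-6))*47 = -17496*47 = -822312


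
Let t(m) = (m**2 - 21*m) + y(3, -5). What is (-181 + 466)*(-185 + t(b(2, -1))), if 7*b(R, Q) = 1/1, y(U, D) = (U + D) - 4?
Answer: -2708925/49 ≈ -55284.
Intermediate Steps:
y(U, D) = -4 + D + U (y(U, D) = (D + U) - 4 = -4 + D + U)
b(R, Q) = 1/7 (b(R, Q) = (1/1)/7 = (1*1)/7 = (1/7)*1 = 1/7)
t(m) = -6 + m**2 - 21*m (t(m) = (m**2 - 21*m) + (-4 - 5 + 3) = (m**2 - 21*m) - 6 = -6 + m**2 - 21*m)
(-181 + 466)*(-185 + t(b(2, -1))) = (-181 + 466)*(-185 + (-6 + (1/7)**2 - 21*1/7)) = 285*(-185 + (-6 + 1/49 - 3)) = 285*(-185 - 440/49) = 285*(-9505/49) = -2708925/49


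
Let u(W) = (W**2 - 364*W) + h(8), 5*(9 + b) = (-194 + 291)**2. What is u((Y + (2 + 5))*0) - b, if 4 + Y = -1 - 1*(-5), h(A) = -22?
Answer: -9474/5 ≈ -1894.8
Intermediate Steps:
Y = 0 (Y = -4 + (-1 - 1*(-5)) = -4 + (-1 + 5) = -4 + 4 = 0)
b = 9364/5 (b = -9 + (-194 + 291)**2/5 = -9 + (1/5)*97**2 = -9 + (1/5)*9409 = -9 + 9409/5 = 9364/5 ≈ 1872.8)
u(W) = -22 + W**2 - 364*W (u(W) = (W**2 - 364*W) - 22 = -22 + W**2 - 364*W)
u((Y + (2 + 5))*0) - b = (-22 + ((0 + (2 + 5))*0)**2 - 364*(0 + (2 + 5))*0) - 1*9364/5 = (-22 + ((0 + 7)*0)**2 - 364*(0 + 7)*0) - 9364/5 = (-22 + (7*0)**2 - 2548*0) - 9364/5 = (-22 + 0**2 - 364*0) - 9364/5 = (-22 + 0 + 0) - 9364/5 = -22 - 9364/5 = -9474/5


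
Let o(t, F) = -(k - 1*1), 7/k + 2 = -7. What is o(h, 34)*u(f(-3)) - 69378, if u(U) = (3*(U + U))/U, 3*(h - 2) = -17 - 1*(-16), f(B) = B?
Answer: -208102/3 ≈ -69367.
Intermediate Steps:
k = -7/9 (k = 7/(-2 - 7) = 7/(-9) = 7*(-⅑) = -7/9 ≈ -0.77778)
h = 5/3 (h = 2 + (-17 - 1*(-16))/3 = 2 + (-17 + 16)/3 = 2 + (⅓)*(-1) = 2 - ⅓ = 5/3 ≈ 1.6667)
u(U) = 6 (u(U) = (3*(2*U))/U = (6*U)/U = 6)
o(t, F) = 16/9 (o(t, F) = -(-7/9 - 1*1) = -(-7/9 - 1) = -1*(-16/9) = 16/9)
o(h, 34)*u(f(-3)) - 69378 = (16/9)*6 - 69378 = 32/3 - 69378 = -208102/3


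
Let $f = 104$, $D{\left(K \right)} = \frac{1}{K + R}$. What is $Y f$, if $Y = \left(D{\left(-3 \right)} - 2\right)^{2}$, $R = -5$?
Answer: $\frac{3757}{8} \approx 469.63$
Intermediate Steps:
$D{\left(K \right)} = \frac{1}{-5 + K}$ ($D{\left(K \right)} = \frac{1}{K - 5} = \frac{1}{-5 + K}$)
$Y = \frac{289}{64}$ ($Y = \left(\frac{1}{-5 - 3} - 2\right)^{2} = \left(\frac{1}{-8} - 2\right)^{2} = \left(- \frac{1}{8} - 2\right)^{2} = \left(- \frac{17}{8}\right)^{2} = \frac{289}{64} \approx 4.5156$)
$Y f = \frac{289}{64} \cdot 104 = \frac{3757}{8}$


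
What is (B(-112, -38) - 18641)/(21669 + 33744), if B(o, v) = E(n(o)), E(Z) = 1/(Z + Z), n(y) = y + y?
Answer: -2783723/8275008 ≈ -0.33640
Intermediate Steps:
n(y) = 2*y
E(Z) = 1/(2*Z)
B(o, v) = 1/(4*o) (B(o, v) = 1/(2*((2*o))) = (1/(2*o))/2 = 1/(4*o))
(B(-112, -38) - 18641)/(21669 + 33744) = ((1/4)/(-112) - 18641)/(21669 + 33744) = ((1/4)*(-1/112) - 18641)/55413 = (-1/448 - 18641)*(1/55413) = -8351169/448*1/55413 = -2783723/8275008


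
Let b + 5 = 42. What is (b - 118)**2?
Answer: 6561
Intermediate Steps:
b = 37 (b = -5 + 42 = 37)
(b - 118)**2 = (37 - 118)**2 = (-81)**2 = 6561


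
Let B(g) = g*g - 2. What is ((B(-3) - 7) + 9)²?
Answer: 81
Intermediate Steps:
B(g) = -2 + g² (B(g) = g² - 2 = -2 + g²)
((B(-3) - 7) + 9)² = (((-2 + (-3)²) - 7) + 9)² = (((-2 + 9) - 7) + 9)² = ((7 - 7) + 9)² = (0 + 9)² = 9² = 81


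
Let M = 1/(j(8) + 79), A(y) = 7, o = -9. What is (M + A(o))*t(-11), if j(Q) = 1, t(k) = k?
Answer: -6171/80 ≈ -77.137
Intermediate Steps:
M = 1/80 (M = 1/(1 + 79) = 1/80 ≈ 0.012500)
(M + A(o))*t(-11) = (1/80 + 7)*(-11) = (561/80)*(-11) = -6171/80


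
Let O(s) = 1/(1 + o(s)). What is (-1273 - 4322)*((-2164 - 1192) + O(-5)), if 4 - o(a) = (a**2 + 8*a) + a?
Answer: 93882981/5 ≈ 1.8777e+7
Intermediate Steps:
o(a) = 4 - a**2 - 9*a (o(a) = 4 - ((a**2 + 8*a) + a) = 4 - (a**2 + 9*a) = 4 + (-a**2 - 9*a) = 4 - a**2 - 9*a)
O(s) = 1/(5 - s**2 - 9*s) (O(s) = 1/(1 + (4 - s**2 - 9*s)) = 1/(5 - s**2 - 9*s))
(-1273 - 4322)*((-2164 - 1192) + O(-5)) = (-1273 - 4322)*((-2164 - 1192) - 1/(-5 + (-5)**2 + 9*(-5))) = -5595*(-3356 - 1/(-5 + 25 - 45)) = -5595*(-3356 - 1/(-25)) = -5595*(-3356 - 1*(-1/25)) = -5595*(-3356 + 1/25) = -5595*(-83899/25) = 93882981/5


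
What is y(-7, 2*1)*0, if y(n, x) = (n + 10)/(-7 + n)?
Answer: 0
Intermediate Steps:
y(n, x) = (10 + n)/(-7 + n)
y(-7, 2*1)*0 = ((10 - 7)/(-7 - 7))*0 = (3/(-14))*0 = -1/14*3*0 = -3/14*0 = 0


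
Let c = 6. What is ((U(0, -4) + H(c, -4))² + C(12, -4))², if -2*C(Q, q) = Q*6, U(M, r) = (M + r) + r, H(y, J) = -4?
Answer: 11664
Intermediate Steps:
U(M, r) = M + 2*r
C(Q, q) = -3*Q (C(Q, q) = -Q*6/2 = -3*Q)
((U(0, -4) + H(c, -4))² + C(12, -4))² = (((0 + 2*(-4)) - 4)² - 3*12)² = (((0 - 8) - 4)² - 36)² = ((-8 - 4)² - 36)² = ((-12)² - 36)² = (144 - 36)² = 108² = 11664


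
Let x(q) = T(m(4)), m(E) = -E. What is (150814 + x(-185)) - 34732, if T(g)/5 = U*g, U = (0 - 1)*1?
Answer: 116102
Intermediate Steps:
U = -1 (U = -1*1 = -1)
T(g) = -5*g (T(g) = 5*(-g) = -5*g)
x(q) = 20 (x(q) = -(-5)*4 = -5*(-4) = 20)
(150814 + x(-185)) - 34732 = (150814 + 20) - 34732 = 150834 - 34732 = 116102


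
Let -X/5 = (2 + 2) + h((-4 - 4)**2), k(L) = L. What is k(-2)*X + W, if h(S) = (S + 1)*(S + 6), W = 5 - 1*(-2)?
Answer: 45547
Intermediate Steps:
W = 7 (W = 5 + 2 = 7)
h(S) = (1 + S)*(6 + S)
X = -22770 (X = -5*((2 + 2) + (6 + ((-4 - 4)**2)**2 + 7*(-4 - 4)**2)) = -5*(4 + (6 + ((-8)**2)**2 + 7*(-8)**2)) = -5*(4 + (6 + 64**2 + 7*64)) = -5*(4 + (6 + 4096 + 448)) = -5*(4 + 4550) = -5*4554 = -22770)
k(-2)*X + W = -2*(-22770) + 7 = 45540 + 7 = 45547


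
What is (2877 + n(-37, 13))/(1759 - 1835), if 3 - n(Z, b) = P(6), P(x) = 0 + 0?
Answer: -720/19 ≈ -37.895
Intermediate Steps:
P(x) = 0
n(Z, b) = 3 (n(Z, b) = 3 - 1*0 = 3 + 0 = 3)
(2877 + n(-37, 13))/(1759 - 1835) = (2877 + 3)/(1759 - 1835) = 2880/(-76) = 2880*(-1/76) = -720/19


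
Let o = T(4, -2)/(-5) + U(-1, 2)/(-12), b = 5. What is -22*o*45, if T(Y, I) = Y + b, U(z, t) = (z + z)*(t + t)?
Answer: 1122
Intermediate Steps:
U(z, t) = 4*t*z (U(z, t) = (2*z)*(2*t) = 4*t*z)
T(Y, I) = 5 + Y (T(Y, I) = Y + 5 = 5 + Y)
o = -17/15 (o = (5 + 4)/(-5) + (4*2*(-1))/(-12) = 9*(-1/5) - 8*(-1/12) = -9/5 + 2/3 = -17/15 ≈ -1.1333)
-22*o*45 = -22*(-17/15)*45 = (374/15)*45 = 1122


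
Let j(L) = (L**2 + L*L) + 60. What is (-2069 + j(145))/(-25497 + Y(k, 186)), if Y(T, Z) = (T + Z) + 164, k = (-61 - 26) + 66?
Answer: -40041/25168 ≈ -1.5909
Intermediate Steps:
k = -21 (k = -87 + 66 = -21)
Y(T, Z) = 164 + T + Z
j(L) = 60 + 2*L**2 (j(L) = (L**2 + L**2) + 60 = 2*L**2 + 60 = 60 + 2*L**2)
(-2069 + j(145))/(-25497 + Y(k, 186)) = (-2069 + (60 + 2*145**2))/(-25497 + (164 - 21 + 186)) = (-2069 + (60 + 2*21025))/(-25497 + 329) = (-2069 + (60 + 42050))/(-25168) = (-2069 + 42110)*(-1/25168) = 40041*(-1/25168) = -40041/25168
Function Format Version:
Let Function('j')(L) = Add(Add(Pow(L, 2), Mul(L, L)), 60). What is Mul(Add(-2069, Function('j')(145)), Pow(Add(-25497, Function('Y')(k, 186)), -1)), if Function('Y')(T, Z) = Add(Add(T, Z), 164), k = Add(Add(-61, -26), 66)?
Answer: Rational(-40041, 25168) ≈ -1.5909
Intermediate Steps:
k = -21 (k = Add(-87, 66) = -21)
Function('Y')(T, Z) = Add(164, T, Z)
Function('j')(L) = Add(60, Mul(2, Pow(L, 2))) (Function('j')(L) = Add(Add(Pow(L, 2), Pow(L, 2)), 60) = Add(Mul(2, Pow(L, 2)), 60) = Add(60, Mul(2, Pow(L, 2))))
Mul(Add(-2069, Function('j')(145)), Pow(Add(-25497, Function('Y')(k, 186)), -1)) = Mul(Add(-2069, Add(60, Mul(2, Pow(145, 2)))), Pow(Add(-25497, Add(164, -21, 186)), -1)) = Mul(Add(-2069, Add(60, Mul(2, 21025))), Pow(Add(-25497, 329), -1)) = Mul(Add(-2069, Add(60, 42050)), Pow(-25168, -1)) = Mul(Add(-2069, 42110), Rational(-1, 25168)) = Mul(40041, Rational(-1, 25168)) = Rational(-40041, 25168)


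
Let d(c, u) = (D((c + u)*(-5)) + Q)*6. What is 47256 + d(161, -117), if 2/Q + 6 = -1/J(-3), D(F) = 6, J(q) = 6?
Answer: 1749732/37 ≈ 47290.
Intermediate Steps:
Q = -12/37 (Q = 2/(-6 - 1/6) = 2/(-37/6) = 2*(-6/37) = -12/37 ≈ -0.32432)
d(c, u) = 1260/37 (d(c, u) = (6 - 12/37)*6 = (210/37)*6 = 1260/37)
47256 + d(161, -117) = 47256 + 1260/37 = 1749732/37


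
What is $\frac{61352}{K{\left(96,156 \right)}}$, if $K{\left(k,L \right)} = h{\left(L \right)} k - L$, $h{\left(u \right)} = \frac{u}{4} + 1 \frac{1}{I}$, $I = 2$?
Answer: $\frac{15338}{909} \approx 16.873$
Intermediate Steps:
$h{\left(u \right)} = \frac{1}{2} + \frac{u}{4}$ ($h{\left(u \right)} = \frac{u}{4} + 1 \cdot \frac{1}{2} = u \frac{1}{4} + 1 \cdot \frac{1}{2} = \frac{u}{4} + \frac{1}{2} = \frac{1}{2} + \frac{u}{4}$)
$K{\left(k,L \right)} = - L + k \left(\frac{1}{2} + \frac{L}{4}\right)$ ($K{\left(k,L \right)} = \left(\frac{1}{2} + \frac{L}{4}\right) k - L = k \left(\frac{1}{2} + \frac{L}{4}\right) - L = - L + k \left(\frac{1}{2} + \frac{L}{4}\right)$)
$\frac{61352}{K{\left(96,156 \right)}} = \frac{61352}{\left(-1\right) 156 + \frac{1}{4} \cdot 96 \left(2 + 156\right)} = \frac{61352}{-156 + \frac{1}{4} \cdot 96 \cdot 158} = \frac{61352}{-156 + 3792} = \frac{61352}{3636} = 61352 \cdot \frac{1}{3636} = \frac{15338}{909}$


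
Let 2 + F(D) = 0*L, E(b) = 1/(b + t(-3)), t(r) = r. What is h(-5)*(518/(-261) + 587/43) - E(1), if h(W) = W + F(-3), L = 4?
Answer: -1821839/22446 ≈ -81.165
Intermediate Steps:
E(b) = 1/(-3 + b) (E(b) = 1/(b - 3) = 1/(-3 + b))
F(D) = -2 (F(D) = -2 + 0*4 = -2 + 0 = -2)
h(W) = -2 + W (h(W) = W - 2 = -2 + W)
h(-5)*(518/(-261) + 587/43) - E(1) = (-2 - 5)*(518/(-261) + 587/43) - 1/(-3 + 1) = -7*(518*(-1/261) + 587*(1/43)) - 1/(-2) = -7*(-518/261 + 587/43) - 1*(-½) = -7*130933/11223 + ½ = -916531/11223 + ½ = -1821839/22446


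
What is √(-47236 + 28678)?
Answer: 3*I*√2062 ≈ 136.23*I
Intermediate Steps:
√(-47236 + 28678) = √(-18558) = 3*I*√2062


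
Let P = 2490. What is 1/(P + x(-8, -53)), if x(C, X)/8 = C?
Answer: 1/2426 ≈ 0.00041220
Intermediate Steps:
x(C, X) = 8*C
1/(P + x(-8, -53)) = 1/(2490 + 8*(-8)) = 1/(2490 - 64) = 1/2426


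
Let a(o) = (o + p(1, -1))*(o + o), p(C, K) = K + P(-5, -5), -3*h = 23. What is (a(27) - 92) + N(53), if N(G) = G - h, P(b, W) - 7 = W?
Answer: 4442/3 ≈ 1480.7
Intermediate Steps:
h = -23/3 (h = -1/3*23 = -23/3 ≈ -7.6667)
P(b, W) = 7 + W
p(C, K) = 2 + K (p(C, K) = K + (7 - 5) = K + 2 = 2 + K)
N(G) = 23/3 + G (N(G) = G - 1*(-23/3) = G + 23/3 = 23/3 + G)
a(o) = 2*o*(1 + o) (a(o) = (o + (2 - 1))*(o + o) = (o + 1)*(2*o) = (1 + o)*(2*o) = 2*o*(1 + o))
(a(27) - 92) + N(53) = (2*27*(1 + 27) - 92) + (23/3 + 53) = (2*27*28 - 92) + 182/3 = (1512 - 92) + 182/3 = 1420 + 182/3 = 4442/3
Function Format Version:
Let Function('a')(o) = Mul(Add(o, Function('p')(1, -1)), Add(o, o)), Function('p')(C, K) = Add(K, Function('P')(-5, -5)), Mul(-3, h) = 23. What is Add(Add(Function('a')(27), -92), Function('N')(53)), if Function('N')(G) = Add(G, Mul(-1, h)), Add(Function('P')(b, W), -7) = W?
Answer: Rational(4442, 3) ≈ 1480.7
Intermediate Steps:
h = Rational(-23, 3) (h = Mul(Rational(-1, 3), 23) = Rational(-23, 3) ≈ -7.6667)
Function('P')(b, W) = Add(7, W)
Function('p')(C, K) = Add(2, K) (Function('p')(C, K) = Add(K, Add(7, -5)) = Add(K, 2) = Add(2, K))
Function('N')(G) = Add(Rational(23, 3), G) (Function('N')(G) = Add(G, Mul(-1, Rational(-23, 3))) = Add(G, Rational(23, 3)) = Add(Rational(23, 3), G))
Function('a')(o) = Mul(2, o, Add(1, o)) (Function('a')(o) = Mul(Add(o, Add(2, -1)), Add(o, o)) = Mul(Add(o, 1), Mul(2, o)) = Mul(Add(1, o), Mul(2, o)) = Mul(2, o, Add(1, o)))
Add(Add(Function('a')(27), -92), Function('N')(53)) = Add(Add(Mul(2, 27, Add(1, 27)), -92), Add(Rational(23, 3), 53)) = Add(Add(Mul(2, 27, 28), -92), Rational(182, 3)) = Add(Add(1512, -92), Rational(182, 3)) = Add(1420, Rational(182, 3)) = Rational(4442, 3)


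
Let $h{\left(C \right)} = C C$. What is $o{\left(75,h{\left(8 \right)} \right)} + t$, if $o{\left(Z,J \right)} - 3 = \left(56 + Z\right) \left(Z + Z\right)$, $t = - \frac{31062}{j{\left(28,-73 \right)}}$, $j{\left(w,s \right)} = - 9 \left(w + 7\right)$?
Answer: $\frac{2073919}{105} \approx 19752.0$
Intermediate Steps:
$j{\left(w,s \right)} = -63 - 9 w$ ($j{\left(w,s \right)} = - 9 \left(7 + w\right) = -63 - 9 w$)
$h{\left(C \right)} = C^{2}$
$t = \frac{10354}{105}$ ($t = - \frac{31062}{-63 - 252} = - \frac{31062}{-315} = \left(-31062\right) \left(- \frac{1}{315}\right) = \frac{10354}{105} \approx 98.609$)
$o{\left(Z,J \right)} = 3 + 2 Z \left(56 + Z\right)$ ($o{\left(Z,J \right)} = 3 + \left(56 + Z\right) \left(Z + Z\right) = 3 + \left(56 + Z\right) 2 Z = 3 + 2 Z \left(56 + Z\right)$)
$o{\left(75,h{\left(8 \right)} \right)} + t = \left(3 + 2 \cdot 75^{2} + 112 \cdot 75\right) + \frac{10354}{105} = \left(3 + 2 \cdot 5625 + 8400\right) + \frac{10354}{105} = \left(3 + 11250 + 8400\right) + \frac{10354}{105} = 19653 + \frac{10354}{105} = \frac{2073919}{105}$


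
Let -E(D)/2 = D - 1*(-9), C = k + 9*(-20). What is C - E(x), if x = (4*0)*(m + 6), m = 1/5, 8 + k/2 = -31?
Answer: -240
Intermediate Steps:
k = -78 (k = -16 + 2*(-31) = -16 - 62 = -78)
m = 1/5 ≈ 0.20000
C = -258 (C = -78 + 9*(-20) = -78 - 180 = -258)
x = 0 (x = (4*0)*(1/5 + 6) = 0*(31/5) = 0)
E(D) = -18 - 2*D (E(D) = -2*(D - 1*(-9)) = -2*(D + 9) = -2*(9 + D) = -18 - 2*D)
C - E(x) = -258 - (-18 - 2*0) = -258 - (-18 + 0) = -258 - 1*(-18) = -258 + 18 = -240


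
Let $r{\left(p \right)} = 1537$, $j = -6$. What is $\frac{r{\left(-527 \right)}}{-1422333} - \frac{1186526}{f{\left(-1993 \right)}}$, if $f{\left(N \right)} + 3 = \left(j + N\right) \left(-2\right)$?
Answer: $- \frac{1687641225473}{5682220335} \approx -297.0$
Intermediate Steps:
$f{\left(N \right)} = 9 - 2 N$ ($f{\left(N \right)} = -3 + \left(-6 + N\right) \left(-2\right) = -3 - \left(-12 + 2 N\right) = 9 - 2 N$)
$\frac{r{\left(-527 \right)}}{-1422333} - \frac{1186526}{f{\left(-1993 \right)}} = \frac{1537}{-1422333} - \frac{1186526}{9 - -3986} = 1537 \left(- \frac{1}{1422333}\right) - \frac{1186526}{9 + 3986} = - \frac{1537}{1422333} - \frac{1186526}{3995} = - \frac{1687641225473}{5682220335}$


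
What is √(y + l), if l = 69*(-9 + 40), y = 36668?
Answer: √38807 ≈ 196.99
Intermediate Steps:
l = 2139 (l = 69*31 = 2139)
√(y + l) = √(36668 + 2139) = √38807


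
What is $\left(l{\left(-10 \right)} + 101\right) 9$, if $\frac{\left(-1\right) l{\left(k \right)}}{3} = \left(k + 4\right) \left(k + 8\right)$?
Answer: $585$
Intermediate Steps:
$l{\left(k \right)} = - 3 \left(4 + k\right) \left(8 + k\right)$ ($l{\left(k \right)} = - 3 \left(k + 4\right) \left(k + 8\right) = - 3 \left(4 + k\right) \left(8 + k\right)$)
$\left(l{\left(-10 \right)} + 101\right) 9 = \left(\left(-96 - -360 - 3 \left(-10\right)^{2}\right) + 101\right) 9 = \left(\left(-96 + 360 - 300\right) + 101\right) 9 = \left(-36 + 101\right) 9 = 65 \cdot 9 = 585$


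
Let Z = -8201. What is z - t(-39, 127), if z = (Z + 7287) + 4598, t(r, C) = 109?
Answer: 3575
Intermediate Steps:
z = 3684 (z = (-8201 + 7287) + 4598 = -914 + 4598 = 3684)
z - t(-39, 127) = 3684 - 1*109 = 3684 - 109 = 3575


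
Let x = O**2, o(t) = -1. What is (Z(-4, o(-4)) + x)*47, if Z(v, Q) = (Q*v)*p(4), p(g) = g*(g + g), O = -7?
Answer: 8319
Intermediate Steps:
p(g) = 2*g**2 (p(g) = g*(2*g) = 2*g**2)
x = 49 (x = (-7)**2 = 49)
Z(v, Q) = 32*Q*v (Z(v, Q) = (Q*v)*(2*4**2) = (Q*v)*(2*16) = (Q*v)*32 = 32*Q*v)
(Z(-4, o(-4)) + x)*47 = (32*(-1)*(-4) + 49)*47 = (128 + 49)*47 = 177*47 = 8319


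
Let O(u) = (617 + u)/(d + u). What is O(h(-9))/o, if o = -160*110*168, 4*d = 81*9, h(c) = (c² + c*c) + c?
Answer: -1/1287360 ≈ -7.7678e-7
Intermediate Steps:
h(c) = c + 2*c² (h(c) = (c² + c²) + c = 2*c² + c = c + 2*c²)
d = 729/4 (d = (81*9)/4 = (¼)*729 = 729/4 ≈ 182.25)
O(u) = (617 + u)/(729/4 + u)
o = -2956800 (o = -17600*168 = -2956800)
O(h(-9))/o = (4*(617 - 9*(1 + 2*(-9)))/(729 + 4*(-9*(1 + 2*(-9)))))/(-2956800) = (4*(617 - 9*(1 - 18))/(729 + 4*(-9*(1 - 18))))*(-1/2956800) = (4*(617 - 9*(-17))/(729 + 4*(-9*(-17))))*(-1/2956800) = (4*(617 + 153)/(729 + 4*153))*(-1/2956800) = (4*770/(729 + 612))*(-1/2956800) = (4*770/1341)*(-1/2956800) = (4*(1/1341)*770)*(-1/2956800) = (3080/1341)*(-1/2956800) = -1/1287360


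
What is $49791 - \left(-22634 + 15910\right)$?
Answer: $56515$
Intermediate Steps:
$49791 - \left(-22634 + 15910\right) = 49791 - -6724 = 49791 + 6724 = 56515$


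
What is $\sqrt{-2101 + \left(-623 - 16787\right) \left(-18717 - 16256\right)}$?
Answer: $\sqrt{608877829} \approx 24675.0$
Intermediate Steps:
$\sqrt{-2101 + \left(-623 - 16787\right) \left(-18717 - 16256\right)} = \sqrt{-2101 - -608879930} = \sqrt{-2101 + 608879930} = \sqrt{608877829}$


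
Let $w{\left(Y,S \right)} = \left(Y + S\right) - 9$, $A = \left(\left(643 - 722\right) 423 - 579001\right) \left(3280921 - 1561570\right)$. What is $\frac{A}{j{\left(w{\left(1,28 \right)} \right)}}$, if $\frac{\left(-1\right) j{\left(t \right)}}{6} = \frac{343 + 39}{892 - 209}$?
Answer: $\frac{119862117498399}{382} \approx 3.1378 \cdot 10^{11}$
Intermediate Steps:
$A = -1052961500718$ ($A = \left(\left(-79\right) 423 - 579001\right) 1719351 = \left(-33417 - 579001\right) 1719351 = \left(-612418\right) 1719351 = -1052961500718$)
$w{\left(Y,S \right)} = -9 + S + Y$ ($w{\left(Y,S \right)} = \left(S + Y\right) - 9 = -9 + S + Y$)
$j{\left(t \right)} = - \frac{2292}{683}$ ($j{\left(t \right)} = - 6 \frac{343 + 39}{892 - 209} = - 6 \cdot \frac{382}{683} = - 6 \cdot 382 \cdot \frac{1}{683} = \left(-6\right) \frac{382}{683} = - \frac{2292}{683}$)
$\frac{A}{j{\left(w{\left(1,28 \right)} \right)}} = - \frac{1052961500718}{- \frac{2292}{683}} = \left(-1052961500718\right) \left(- \frac{683}{2292}\right) = \frac{119862117498399}{382}$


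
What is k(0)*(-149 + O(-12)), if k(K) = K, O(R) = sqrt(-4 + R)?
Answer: 0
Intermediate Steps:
k(0)*(-149 + O(-12)) = 0*(-149 + sqrt(-4 - 12)) = 0*(-149 + sqrt(-16)) = 0*(-149 + 4*I) = 0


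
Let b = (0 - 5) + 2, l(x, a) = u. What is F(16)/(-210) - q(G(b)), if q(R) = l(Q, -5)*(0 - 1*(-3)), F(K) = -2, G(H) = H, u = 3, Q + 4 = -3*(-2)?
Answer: -944/105 ≈ -8.9905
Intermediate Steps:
Q = 2 (Q = -4 - 3*(-2) = -4 + 6 = 2)
l(x, a) = 3
b = -3 (b = -5 + 2 = -3)
q(R) = 9 (q(R) = 3*(0 - 1*(-3)) = 3*(0 + 3) = 3*3 = 9)
F(16)/(-210) - q(G(b)) = -2/(-210) - 1*9 = -2*(-1/210) - 9 = 1/105 - 9 = -944/105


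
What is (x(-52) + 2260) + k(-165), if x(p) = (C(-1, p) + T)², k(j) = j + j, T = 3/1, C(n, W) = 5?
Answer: 1994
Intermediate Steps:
T = 3 (T = 3*1 = 3)
k(j) = 2*j
x(p) = 64 (x(p) = (5 + 3)² = 8² = 64)
(x(-52) + 2260) + k(-165) = (64 + 2260) + 2*(-165) = 2324 - 330 = 1994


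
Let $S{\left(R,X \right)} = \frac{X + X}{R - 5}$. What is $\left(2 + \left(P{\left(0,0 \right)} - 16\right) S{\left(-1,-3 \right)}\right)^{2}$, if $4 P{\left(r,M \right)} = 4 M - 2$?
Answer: $\frac{841}{4} \approx 210.25$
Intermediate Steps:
$P{\left(r,M \right)} = - \frac{1}{2} + M$ ($P{\left(r,M \right)} = \frac{4 M - 2}{4} = \frac{-2 + 4 M}{4} = - \frac{1}{2} + M$)
$S{\left(R,X \right)} = \frac{2 X}{-5 + R}$
$\left(2 + \left(P{\left(0,0 \right)} - 16\right) S{\left(-1,-3 \right)}\right)^{2} = \left(2 + \left(\left(- \frac{1}{2} + 0\right) - 16\right) 2 \left(-3\right) \frac{1}{-5 - 1}\right)^{2} = \left(2 + \left(- \frac{1}{2} - 16\right) 2 \left(-3\right) \frac{1}{-6}\right)^{2} = \left(2 - \frac{33 \cdot 2 \left(-3\right) \left(- \frac{1}{6}\right)}{2}\right)^{2} = \left(2 - \frac{33}{2}\right)^{2} = \left(- \frac{29}{2}\right)^{2} = \frac{841}{4}$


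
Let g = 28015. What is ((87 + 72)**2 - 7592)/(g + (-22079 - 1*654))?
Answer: 931/278 ≈ 3.3489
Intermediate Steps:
((87 + 72)**2 - 7592)/(g + (-22079 - 1*654)) = ((87 + 72)**2 - 7592)/(28015 + (-22079 - 1*654)) = (159**2 - 7592)/(28015 + (-22079 - 654)) = (25281 - 7592)/(28015 - 22733) = 17689/5282 = 17689*(1/5282) = 931/278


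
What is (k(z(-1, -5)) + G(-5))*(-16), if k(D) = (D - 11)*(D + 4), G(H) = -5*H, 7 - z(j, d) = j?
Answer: 176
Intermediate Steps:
z(j, d) = 7 - j
k(D) = (-11 + D)*(4 + D)
(k(z(-1, -5)) + G(-5))*(-16) = ((-44 + (7 - 1*(-1))² - 7*(7 - 1*(-1))) - 5*(-5))*(-16) = ((-44 + (7 + 1)² - 7*(7 + 1)) + 25)*(-16) = ((-44 + 8² - 7*8) + 25)*(-16) = ((-44 + 64 - 56) + 25)*(-16) = (-36 + 25)*(-16) = -11*(-16) = 176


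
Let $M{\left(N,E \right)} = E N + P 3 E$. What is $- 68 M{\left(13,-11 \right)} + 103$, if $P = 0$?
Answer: $9827$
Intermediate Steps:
$M{\left(N,E \right)} = E N$ ($M{\left(N,E \right)} = E N + 0 \cdot 3 E = E N + 0 E = E N + 0 = E N$)
$- 68 M{\left(13,-11 \right)} + 103 = - 68 \left(\left(-11\right) 13\right) + 103 = \left(-68\right) \left(-143\right) + 103 = 9724 + 103 = 9827$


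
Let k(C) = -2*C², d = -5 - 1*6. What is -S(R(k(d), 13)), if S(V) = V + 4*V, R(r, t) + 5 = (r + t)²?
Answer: -262180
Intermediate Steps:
d = -11 (d = -5 - 6 = -11)
R(r, t) = -5 + (r + t)²
S(V) = 5*V
-S(R(k(d), 13)) = -5*(-5 + (-2*(-11)² + 13)²) = -5*(-5 + (-2*121 + 13)²) = -5*(-5 + (-242 + 13)²) = -5*(-5 + (-229)²) = -5*(-5 + 52441) = -5*52436 = -1*262180 = -262180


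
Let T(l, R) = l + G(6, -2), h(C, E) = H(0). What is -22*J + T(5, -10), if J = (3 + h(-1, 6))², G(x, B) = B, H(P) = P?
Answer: -195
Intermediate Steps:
h(C, E) = 0
T(l, R) = -2 + l (T(l, R) = l - 2 = -2 + l)
J = 9 (J = (3 + 0)² = 3² = 9)
-22*J + T(5, -10) = -22*9 + (-2 + 5) = -198 + 3 = -195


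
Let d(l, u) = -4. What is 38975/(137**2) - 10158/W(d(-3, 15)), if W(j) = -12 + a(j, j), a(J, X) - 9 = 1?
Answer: 95366726/18769 ≈ 5081.1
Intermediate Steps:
a(J, X) = 10 (a(J, X) = 9 + 1 = 10)
W(j) = -2 (W(j) = -12 + 10 = -2)
38975/(137**2) - 10158/W(d(-3, 15)) = 38975/(137**2) - 10158/(-2) = 38975/18769 - 10158*(-1/2) = 38975*(1/18769) + 5079 = 38975/18769 + 5079 = 95366726/18769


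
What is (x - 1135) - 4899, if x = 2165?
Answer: -3869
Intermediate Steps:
(x - 1135) - 4899 = (2165 - 1135) - 4899 = 1030 - 4899 = -3869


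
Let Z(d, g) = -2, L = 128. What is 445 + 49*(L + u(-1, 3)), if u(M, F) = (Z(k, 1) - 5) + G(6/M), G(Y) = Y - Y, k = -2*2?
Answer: 6374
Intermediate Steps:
k = -4
G(Y) = 0
u(M, F) = -7 (u(M, F) = (-2 - 5) + 0 = -7 + 0 = -7)
445 + 49*(L + u(-1, 3)) = 445 + 49*(128 - 7) = 445 + 49*121 = 445 + 5929 = 6374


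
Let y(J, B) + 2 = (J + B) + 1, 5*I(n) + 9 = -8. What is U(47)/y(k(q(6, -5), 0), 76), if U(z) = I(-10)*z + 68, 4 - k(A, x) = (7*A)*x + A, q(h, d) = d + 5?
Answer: -459/395 ≈ -1.1620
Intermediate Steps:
I(n) = -17/5 (I(n) = -9/5 + (1/5)*(-8) = -9/5 - 8/5 = -17/5)
q(h, d) = 5 + d
k(A, x) = 4 - A - 7*A*x (k(A, x) = 4 - ((7*A)*x + A) = 4 - (7*A*x + A) = 4 - (A + 7*A*x) = 4 + (-A - 7*A*x) = 4 - A - 7*A*x)
y(J, B) = -1 + B + J (y(J, B) = -2 + ((J + B) + 1) = -2 + ((B + J) + 1) = -2 + (1 + B + J) = -1 + B + J)
U(z) = 68 - 17*z/5 (U(z) = -17*z/5 + 68 = 68 - 17*z/5)
U(47)/y(k(q(6, -5), 0), 76) = (68 - 17/5*47)/(-1 + 76 + (4 - (5 - 5) - 7*(5 - 5)*0)) = (68 - 799/5)/(-1 + 76 + (4 - 1*0 - 7*0*0)) = -459/(5*(-1 + 76 + (4 + 0 + 0))) = -459/(5*(-1 + 76 + 4)) = -459/5/79 = -459/5*1/79 = -459/395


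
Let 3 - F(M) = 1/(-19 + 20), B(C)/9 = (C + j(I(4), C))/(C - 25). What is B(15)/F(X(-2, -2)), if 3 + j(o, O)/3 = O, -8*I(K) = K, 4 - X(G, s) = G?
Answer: -459/20 ≈ -22.950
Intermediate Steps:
X(G, s) = 4 - G
I(K) = -K/8
j(o, O) = -9 + 3*O
B(C) = 9*(-9 + 4*C)/(-25 + C) (B(C) = 9*((C + (-9 + 3*C))/(C - 25)) = 9*((-9 + 4*C)/(-25 + C)) = 9*(-9 + 4*C)/(-25 + C))
F(M) = 2 (F(M) = 3 - 1/(-19 + 20) = 3 - 1/1 = 3 - 1*1 = 3 - 1 = 2)
B(15)/F(X(-2, -2)) = (9*(-9 + 4*15)/(-25 + 15))/2 = (9*(-9 + 60)/(-10))*(½) = (9*(-⅒)*51)*(½) = -459/10*½ = -459/20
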